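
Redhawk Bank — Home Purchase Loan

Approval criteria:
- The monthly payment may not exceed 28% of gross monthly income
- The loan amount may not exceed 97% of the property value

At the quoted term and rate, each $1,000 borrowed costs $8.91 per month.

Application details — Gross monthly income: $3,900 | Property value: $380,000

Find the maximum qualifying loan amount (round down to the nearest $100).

$122,500

Payment cap: 28% × $3,900 = $1,092/month.
At $8.91 per $1,000, that supports 1,092/8.91 × 1,000 ≈ $122,558 → $122,500.
LTV cap: 97% × $380,000 = $368,600 → $368,600.
Binding constraint: payment-to-income.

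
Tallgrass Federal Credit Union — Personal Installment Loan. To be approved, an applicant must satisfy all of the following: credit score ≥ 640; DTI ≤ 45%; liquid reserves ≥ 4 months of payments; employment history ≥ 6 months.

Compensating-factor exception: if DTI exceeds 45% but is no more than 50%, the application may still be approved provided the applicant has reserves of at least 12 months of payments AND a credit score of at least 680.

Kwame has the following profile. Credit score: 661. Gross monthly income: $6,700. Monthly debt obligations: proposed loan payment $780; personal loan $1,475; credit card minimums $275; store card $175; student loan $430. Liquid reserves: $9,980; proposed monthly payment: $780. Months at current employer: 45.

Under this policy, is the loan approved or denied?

Denied

Credit score 661 ≥ 640 (meets base)
Total debts = (780 + 1,475 + 275 + 175 + 430) = 3,135. DTI = 3,135/6,700 = 46.8% > 45% — standard DTI limit exceeded.
Reserves = 9,980/780 = 12.8 months ≥ 4
Employment 45 ≥ 6 months
DTI 46.8% is within the 45%–50% exception band; checking compensating factors.
Reserves 12.8 ≥ 12 months; credit score 661 < 680.
Override conditions not both satisfied; exception does not apply.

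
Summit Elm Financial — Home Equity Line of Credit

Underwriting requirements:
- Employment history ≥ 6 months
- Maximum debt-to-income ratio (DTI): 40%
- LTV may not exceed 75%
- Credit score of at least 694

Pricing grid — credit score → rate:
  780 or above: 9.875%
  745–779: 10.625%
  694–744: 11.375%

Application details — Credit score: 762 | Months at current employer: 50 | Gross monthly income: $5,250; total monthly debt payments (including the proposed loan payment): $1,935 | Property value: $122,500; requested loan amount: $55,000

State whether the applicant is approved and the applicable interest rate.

Approved at 10.625%

Credit score 762 ≥ 694 (meets minimum)
LTV: 55,000 ÷ 122,500 = 44.9%, within 75% cap
DTI = 1,935/5,250 = 36.9% ≤ 40%
Employment 50 ≥ 6 months
All requirements met. Score 762 falls in the 745–779 tier → 10.625%.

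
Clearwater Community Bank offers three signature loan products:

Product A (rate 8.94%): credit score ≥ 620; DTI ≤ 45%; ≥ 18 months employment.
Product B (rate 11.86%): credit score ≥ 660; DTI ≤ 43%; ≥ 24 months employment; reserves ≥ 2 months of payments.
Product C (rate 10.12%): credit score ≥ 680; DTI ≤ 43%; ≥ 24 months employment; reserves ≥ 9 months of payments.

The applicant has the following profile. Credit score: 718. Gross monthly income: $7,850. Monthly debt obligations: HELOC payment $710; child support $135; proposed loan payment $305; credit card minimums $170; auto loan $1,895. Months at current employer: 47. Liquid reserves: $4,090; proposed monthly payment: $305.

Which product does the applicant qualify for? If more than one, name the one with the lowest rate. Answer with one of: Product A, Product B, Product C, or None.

Product A

Total debts = (710 + 135 + 305 + 170 + 1,895) = 3,215; DTI = 3,215/7,850 = 41%.
Reserves = 4,090/305 = 13.4 months.
Product A: score 718 ≥ 620; DTI 41% ≤ 45%; employment 47 ≥ 18 mo → qualifies.
Product B: score 718 ≥ 660; DTI 41% ≤ 43%; employment 47 ≥ 24 mo; reserves 13.4 ≥ 2 mo → qualifies.
Product C: score 718 ≥ 680; DTI 41% ≤ 43%; employment 47 ≥ 24 mo; reserves 13.4 ≥ 9 mo → qualifies.
Qualifying: Product A, Product B, Product C. Lowest rate is 8.94% → Product A.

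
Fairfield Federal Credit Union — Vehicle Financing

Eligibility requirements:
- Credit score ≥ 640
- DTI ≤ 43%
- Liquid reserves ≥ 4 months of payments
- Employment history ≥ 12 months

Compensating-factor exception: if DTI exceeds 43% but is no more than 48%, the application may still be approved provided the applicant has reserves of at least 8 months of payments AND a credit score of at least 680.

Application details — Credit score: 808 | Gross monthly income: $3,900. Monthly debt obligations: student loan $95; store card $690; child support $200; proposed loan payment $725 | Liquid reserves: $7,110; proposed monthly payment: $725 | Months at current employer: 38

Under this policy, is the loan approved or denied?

Credit score 808 ≥ 640 (meets base)
Total debts = (95 + 690 + 200 + 725) = 1,710. DTI = 1,710/3,900 = 43.8% > 43% — standard DTI limit exceeded.
Reserves: 7,110 ÷ 725 = 9.8 months (meets 4-month minimum)
Employment 38 ≥ 12 months
43.8% falls in the override range (43%–48%), so the compensating-factor test applies.
Override check — reserves: 9.8 mo (ok); score: 808 (ok).
Both compensating conditions met → exception applies.

Approved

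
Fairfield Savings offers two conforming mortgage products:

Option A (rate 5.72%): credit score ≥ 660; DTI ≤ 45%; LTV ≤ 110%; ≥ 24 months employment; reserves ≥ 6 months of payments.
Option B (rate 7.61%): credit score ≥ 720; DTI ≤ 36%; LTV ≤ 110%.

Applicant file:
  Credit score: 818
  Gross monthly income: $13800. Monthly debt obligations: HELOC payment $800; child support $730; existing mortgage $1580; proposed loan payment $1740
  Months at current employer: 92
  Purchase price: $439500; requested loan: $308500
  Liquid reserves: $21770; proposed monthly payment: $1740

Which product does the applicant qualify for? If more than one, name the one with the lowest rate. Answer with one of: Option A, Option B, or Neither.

Option A

Total debts = (800 + 730 + 1,580 + 1,740) = 4,850; DTI = 4,850/13,800 = 35.1%.
LTV = 308,500/439,500 = 70.2%.
Reserves = 21,770/1,740 = 12.5 months.
Option A: score 818 ≥ 660; DTI 35.1% ≤ 45%; LTV 70.2% ≤ 110%; employment 92 ≥ 24 mo; reserves 12.5 ≥ 6 mo → qualifies.
Option B: score 818 ≥ 720; DTI 35.1% ≤ 36%; LTV 70.2% ≤ 110% → qualifies.
Qualifying: Option A, Option B. Lowest rate is 5.72% → Option A.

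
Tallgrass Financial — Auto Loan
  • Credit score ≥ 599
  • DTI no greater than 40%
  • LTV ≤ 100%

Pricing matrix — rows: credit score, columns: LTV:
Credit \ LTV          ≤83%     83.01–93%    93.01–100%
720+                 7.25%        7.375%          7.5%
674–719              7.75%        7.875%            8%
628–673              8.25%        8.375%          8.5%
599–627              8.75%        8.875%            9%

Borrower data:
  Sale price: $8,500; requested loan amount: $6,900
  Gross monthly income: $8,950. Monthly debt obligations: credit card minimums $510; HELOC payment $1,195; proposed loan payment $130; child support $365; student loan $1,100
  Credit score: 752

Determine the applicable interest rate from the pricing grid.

7.25%

Credit score 752 ≥ 599; Total monthly debts = (510 + 1,195 + 130 + 365 + 1,100) = 3,300. DTI: 3,300 ÷ 8,950 = 36.9%, within the 40% cap
Loan-to-value = 6,900/8,500 = 81.2% — pass (100% max)
Credit 752 → row 720+; LTV 81.2% → column ≤83%. Grid cell → 7.25%.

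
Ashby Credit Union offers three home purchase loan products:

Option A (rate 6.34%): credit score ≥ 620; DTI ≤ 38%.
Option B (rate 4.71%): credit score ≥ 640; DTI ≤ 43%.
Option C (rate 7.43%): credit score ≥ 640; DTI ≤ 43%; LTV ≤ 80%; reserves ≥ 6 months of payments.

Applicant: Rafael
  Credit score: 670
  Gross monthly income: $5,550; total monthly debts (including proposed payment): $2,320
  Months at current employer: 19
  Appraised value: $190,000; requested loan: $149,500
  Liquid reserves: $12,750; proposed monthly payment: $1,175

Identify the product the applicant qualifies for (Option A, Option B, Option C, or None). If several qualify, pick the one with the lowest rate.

DTI = 2,320/5,550 = 41.8%.
LTV = 149,500/190,000 = 78.7%.
Reserves = 12,750/1,175 = 10.9 months.
Option A: score 670 ≥ 620; DTI 41.8% > 38% → does not qualify.
Option B: score 670 ≥ 640; DTI 41.8% ≤ 43% → qualifies.
Option C: score 670 ≥ 640; DTI 41.8% ≤ 43%; LTV 78.7% ≤ 80%; reserves 10.9 ≥ 6 mo → qualifies.
Qualifying: Option B, Option C. Lowest rate is 4.71% → Option B.

Option B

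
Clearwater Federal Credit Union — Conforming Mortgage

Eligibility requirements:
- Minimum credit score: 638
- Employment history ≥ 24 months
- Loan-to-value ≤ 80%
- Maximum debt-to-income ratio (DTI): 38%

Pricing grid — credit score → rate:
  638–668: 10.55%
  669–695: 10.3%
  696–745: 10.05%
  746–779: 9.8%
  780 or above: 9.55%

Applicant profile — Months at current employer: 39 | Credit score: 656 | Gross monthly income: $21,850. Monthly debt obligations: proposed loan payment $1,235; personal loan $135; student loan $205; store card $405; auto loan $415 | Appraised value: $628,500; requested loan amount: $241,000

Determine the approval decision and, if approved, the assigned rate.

Approved at 10.55%

Credit score 656 ≥ 638 (meets minimum)
Loan-to-value = 241,000/628,500 = 38.3% — pass (80% max)
Total monthly debts = (1,235 + 135 + 205 + 405 + 415) = 2,395. DTI: 2,395 ÷ 21,850 = 11%, within the 38% cap
Employment 39 ≥ 24 months
All requirements met. Score 656 falls in the 638–668 tier → 10.55%.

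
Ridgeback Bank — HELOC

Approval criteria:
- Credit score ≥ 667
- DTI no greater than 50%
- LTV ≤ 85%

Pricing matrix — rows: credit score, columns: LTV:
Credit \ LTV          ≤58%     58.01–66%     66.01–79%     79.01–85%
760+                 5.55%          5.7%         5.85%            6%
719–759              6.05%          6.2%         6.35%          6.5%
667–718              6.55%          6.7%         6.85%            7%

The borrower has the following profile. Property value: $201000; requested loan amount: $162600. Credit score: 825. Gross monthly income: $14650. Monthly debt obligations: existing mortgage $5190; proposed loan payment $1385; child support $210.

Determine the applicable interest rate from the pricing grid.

Credit score 825 ≥ 667; Total monthly debts = (5,190 + 1,385 + 210) = 6,785. Debt-to-income = 6,785/14,650 = 46.3% — meets 50% limit
LTV = 162,600/201,000 = 80.9% ≤ 85%
Credit 825 → row 760+; LTV 80.9% → column 79.01–85%. Grid cell → 6%.

6%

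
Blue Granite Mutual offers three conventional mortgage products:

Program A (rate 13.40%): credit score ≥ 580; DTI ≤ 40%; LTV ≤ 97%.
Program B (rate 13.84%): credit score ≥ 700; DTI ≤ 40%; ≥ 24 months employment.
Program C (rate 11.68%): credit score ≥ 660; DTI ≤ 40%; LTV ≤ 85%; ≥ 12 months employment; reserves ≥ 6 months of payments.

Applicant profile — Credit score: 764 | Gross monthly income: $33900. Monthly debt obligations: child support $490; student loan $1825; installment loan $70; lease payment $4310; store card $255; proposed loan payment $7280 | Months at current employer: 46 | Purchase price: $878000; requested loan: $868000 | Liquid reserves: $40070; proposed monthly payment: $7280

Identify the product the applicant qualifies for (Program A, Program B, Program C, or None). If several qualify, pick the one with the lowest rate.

None

Total debts = (490 + 1,825 + 70 + 4,310 + 255 + 7,280) = 14,230; DTI = 14,230/33,900 = 42%.
LTV = 868,000/878,000 = 98.9%.
Reserves = 40,070/7,280 = 5.5 months.
Program A: score 764 ≥ 580; DTI 42% > 40%; LTV 98.9% > 97% → does not qualify.
Program B: score 764 ≥ 700; DTI 42% > 40%; employment 46 ≥ 24 mo → does not qualify.
Program C: score 764 ≥ 660; DTI 42% > 40%; LTV 98.9% > 85%; employment 46 ≥ 12 mo; reserves 5.5 < 6 mo → does not qualify.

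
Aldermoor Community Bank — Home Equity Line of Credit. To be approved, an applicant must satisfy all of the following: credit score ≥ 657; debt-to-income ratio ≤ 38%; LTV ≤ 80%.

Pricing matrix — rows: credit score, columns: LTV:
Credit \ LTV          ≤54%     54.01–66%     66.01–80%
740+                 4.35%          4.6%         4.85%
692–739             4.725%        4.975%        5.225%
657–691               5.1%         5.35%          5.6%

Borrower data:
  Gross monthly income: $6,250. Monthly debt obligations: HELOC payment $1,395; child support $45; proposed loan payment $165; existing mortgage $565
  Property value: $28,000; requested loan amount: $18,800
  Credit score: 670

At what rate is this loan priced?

Credit score 670 ≥ 657; Total monthly debts = (1,395 + 45 + 165 + 565) = 2,170. DTI: 2,170 ÷ 6,250 = 34.7%, within the 38% cap
LTV: 18,800 ÷ 28,000 = 67.1%, within 80% cap
Row: 670 falls in 657–691. Column: 67.1% falls in 66.01–80%. Rate = 5.6%.

5.6%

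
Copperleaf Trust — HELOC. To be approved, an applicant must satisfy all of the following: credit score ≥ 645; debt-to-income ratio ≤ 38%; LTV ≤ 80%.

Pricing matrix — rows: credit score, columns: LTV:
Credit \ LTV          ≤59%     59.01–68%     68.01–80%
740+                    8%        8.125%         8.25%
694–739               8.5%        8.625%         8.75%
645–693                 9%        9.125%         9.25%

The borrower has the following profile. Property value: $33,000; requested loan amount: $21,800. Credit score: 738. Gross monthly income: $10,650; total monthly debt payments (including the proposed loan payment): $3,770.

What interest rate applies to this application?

Credit score 738 ≥ 645; DTI = 3,770/10,650 = 35.4% ≤ 38%
LTV: 21,800 ÷ 33,000 = 66.1%, within 80% cap
Credit 738 → row 694–739; LTV 66.1% → column 59.01–68%. Grid cell → 8.625%.

8.625%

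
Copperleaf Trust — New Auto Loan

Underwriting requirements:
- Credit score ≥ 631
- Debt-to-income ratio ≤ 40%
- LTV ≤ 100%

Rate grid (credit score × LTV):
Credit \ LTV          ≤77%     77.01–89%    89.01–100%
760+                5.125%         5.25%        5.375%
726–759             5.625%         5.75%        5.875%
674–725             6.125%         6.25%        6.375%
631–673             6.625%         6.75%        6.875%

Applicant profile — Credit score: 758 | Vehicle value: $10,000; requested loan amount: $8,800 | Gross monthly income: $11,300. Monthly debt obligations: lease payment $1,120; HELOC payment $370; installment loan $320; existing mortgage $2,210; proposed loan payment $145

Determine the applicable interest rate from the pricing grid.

5.75%

Credit score 758 ≥ 631; Total monthly debts = (1,120 + 370 + 320 + 2,210 + 145) = 4,165. DTI = 4,165/11,300 = 36.9% ≤ 40%
LTV: 8,800 ÷ 10,000 = 88%, within 100% cap
Credit 758 → row 726–759; LTV 88% → column 77.01–89%. Grid cell → 5.75%.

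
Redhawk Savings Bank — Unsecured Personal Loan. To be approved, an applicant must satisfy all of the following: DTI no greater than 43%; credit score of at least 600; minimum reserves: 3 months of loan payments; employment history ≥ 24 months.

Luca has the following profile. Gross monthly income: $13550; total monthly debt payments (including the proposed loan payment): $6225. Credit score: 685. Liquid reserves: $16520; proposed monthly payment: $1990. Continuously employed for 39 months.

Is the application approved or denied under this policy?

Debt-to-income = 6,225/13,550 = 45.9% — over 43% limit
Credit score 685 ≥ 600 (meets)
Reserves = 16,520/1,990 = 8.3 months ≥ 3
Employment 39 ≥ 24 months
Fails on DTI.

Denied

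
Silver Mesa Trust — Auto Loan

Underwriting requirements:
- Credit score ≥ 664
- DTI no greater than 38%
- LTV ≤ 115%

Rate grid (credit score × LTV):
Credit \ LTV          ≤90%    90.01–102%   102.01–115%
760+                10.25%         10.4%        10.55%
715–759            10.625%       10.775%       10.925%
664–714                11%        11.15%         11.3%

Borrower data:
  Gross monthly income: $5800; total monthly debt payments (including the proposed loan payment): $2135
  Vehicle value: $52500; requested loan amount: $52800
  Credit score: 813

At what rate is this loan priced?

10.4%

Credit score 813 ≥ 664; DTI = 2,135/5,800 = 36.8% ≤ 38%
Loan-to-value = 52,800/52,500 = 100.6% — pass (115% max)
Row: 813 falls in 760+. Column: 100.6% falls in 90.01–102%. Rate = 10.4%.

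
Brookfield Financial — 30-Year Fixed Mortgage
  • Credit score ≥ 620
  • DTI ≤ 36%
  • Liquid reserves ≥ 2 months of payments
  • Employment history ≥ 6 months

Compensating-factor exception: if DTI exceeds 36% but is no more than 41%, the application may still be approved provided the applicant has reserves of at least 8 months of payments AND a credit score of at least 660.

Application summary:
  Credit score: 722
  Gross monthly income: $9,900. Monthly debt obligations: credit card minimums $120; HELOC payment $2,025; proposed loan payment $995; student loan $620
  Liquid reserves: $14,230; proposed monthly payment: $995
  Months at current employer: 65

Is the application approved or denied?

Approved

Credit score 722 ≥ 620 (meets base)
Total debts = (120 + 2,025 + 995 + 620) = 3,760. DTI = 3,760/9,900 = 38% > 36% — standard DTI limit exceeded.
Reserves = 14,230/995 = 14.3 months ≥ 2
Employment 65 ≥ 6 months
38% falls in the override range (36%–41%), so the compensating-factor test applies.
Reserves 14.3 ≥ 8 months; credit score 722 ≥ 660.
Both override conditions satisfied; DTI exception granted.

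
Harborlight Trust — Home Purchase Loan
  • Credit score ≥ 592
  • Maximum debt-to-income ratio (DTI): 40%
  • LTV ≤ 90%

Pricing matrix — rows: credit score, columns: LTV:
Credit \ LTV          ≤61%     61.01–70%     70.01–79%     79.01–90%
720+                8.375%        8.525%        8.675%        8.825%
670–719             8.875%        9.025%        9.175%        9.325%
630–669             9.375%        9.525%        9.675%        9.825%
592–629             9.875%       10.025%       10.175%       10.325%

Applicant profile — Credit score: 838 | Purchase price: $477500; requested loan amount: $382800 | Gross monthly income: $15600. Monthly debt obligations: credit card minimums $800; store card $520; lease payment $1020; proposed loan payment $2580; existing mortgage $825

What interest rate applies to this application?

8.825%

Credit score 838 ≥ 592; Total monthly debts = (800 + 520 + 1,020 + 2,580 + 825) = 5,745. DTI: 5,745 ÷ 15,600 = 36.8%, within the 40% cap
Loan-to-value = 382,800/477,500 = 80.2% — pass (90% max)
Score 838 is in the 720+ band; LTV 80.2% is in the 79.01–90% band → 8.825%.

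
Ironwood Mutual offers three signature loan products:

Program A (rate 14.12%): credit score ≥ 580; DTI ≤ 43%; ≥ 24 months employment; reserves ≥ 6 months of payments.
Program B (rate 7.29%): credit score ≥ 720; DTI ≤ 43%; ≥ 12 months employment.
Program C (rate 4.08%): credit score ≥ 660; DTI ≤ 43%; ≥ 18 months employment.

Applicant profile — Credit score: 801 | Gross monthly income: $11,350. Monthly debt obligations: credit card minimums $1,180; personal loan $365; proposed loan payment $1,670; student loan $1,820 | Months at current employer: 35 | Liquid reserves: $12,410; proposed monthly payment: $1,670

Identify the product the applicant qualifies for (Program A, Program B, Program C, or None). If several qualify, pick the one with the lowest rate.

None

Total debts = (1,180 + 365 + 1,670 + 1,820) = 5,035; DTI = 5,035/11,350 = 44.4%.
Reserves = 12,410/1,670 = 7.4 months.
Program A: score 801 ≥ 580; DTI 44.4% > 43%; employment 35 ≥ 24 mo; reserves 7.4 ≥ 6 mo → does not qualify.
Program B: score 801 ≥ 720; DTI 44.4% > 43%; employment 35 ≥ 12 mo → does not qualify.
Program C: score 801 ≥ 660; DTI 44.4% > 43%; employment 35 ≥ 18 mo → does not qualify.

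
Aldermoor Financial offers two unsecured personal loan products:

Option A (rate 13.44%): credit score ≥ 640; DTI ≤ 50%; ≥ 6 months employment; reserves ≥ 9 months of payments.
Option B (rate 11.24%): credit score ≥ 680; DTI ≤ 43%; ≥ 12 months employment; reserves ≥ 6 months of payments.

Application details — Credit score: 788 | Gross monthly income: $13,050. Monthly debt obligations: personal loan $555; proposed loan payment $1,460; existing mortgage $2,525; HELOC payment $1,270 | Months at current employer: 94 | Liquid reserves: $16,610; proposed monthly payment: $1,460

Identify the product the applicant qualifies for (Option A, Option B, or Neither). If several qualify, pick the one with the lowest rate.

Option A

Total debts = (555 + 1,460 + 2,525 + 1,270) = 5,810; DTI = 5,810/13,050 = 44.5%.
Reserves = 16,610/1,460 = 11.4 months.
Option A: score 788 ≥ 640; DTI 44.5% ≤ 50%; employment 94 ≥ 6 mo; reserves 11.4 ≥ 9 mo → qualifies.
Option B: score 788 ≥ 680; DTI 44.5% > 43%; employment 94 ≥ 12 mo; reserves 11.4 ≥ 6 mo → does not qualify.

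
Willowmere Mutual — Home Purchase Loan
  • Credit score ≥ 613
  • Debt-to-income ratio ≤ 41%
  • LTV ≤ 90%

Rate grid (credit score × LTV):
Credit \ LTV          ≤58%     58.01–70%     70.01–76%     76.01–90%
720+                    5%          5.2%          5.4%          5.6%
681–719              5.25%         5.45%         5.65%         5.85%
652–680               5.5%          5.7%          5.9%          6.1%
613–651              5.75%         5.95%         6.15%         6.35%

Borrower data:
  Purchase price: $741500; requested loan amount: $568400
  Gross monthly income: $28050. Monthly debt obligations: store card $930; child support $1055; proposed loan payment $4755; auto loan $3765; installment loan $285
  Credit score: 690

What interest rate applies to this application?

Credit score 690 ≥ 613; Total monthly debts = (930 + 1,055 + 4,755 + 3,765 + 285) = 10,790. DTI: 10,790 ÷ 28,050 = 38.5%, within the 41% cap
Loan-to-value = 568,400/741,500 = 76.7% — pass (90% max)
Row: 690 falls in 681–719. Column: 76.7% falls in 76.01–90%. Rate = 5.85%.

5.85%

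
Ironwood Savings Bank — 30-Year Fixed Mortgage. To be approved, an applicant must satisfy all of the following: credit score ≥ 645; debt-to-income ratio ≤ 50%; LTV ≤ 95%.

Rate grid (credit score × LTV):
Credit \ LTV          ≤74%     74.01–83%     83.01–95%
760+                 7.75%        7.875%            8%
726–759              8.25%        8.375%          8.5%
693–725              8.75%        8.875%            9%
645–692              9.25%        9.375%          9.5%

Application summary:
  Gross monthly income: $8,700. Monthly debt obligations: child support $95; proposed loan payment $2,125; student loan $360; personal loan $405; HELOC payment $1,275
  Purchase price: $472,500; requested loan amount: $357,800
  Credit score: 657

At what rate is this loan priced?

Credit score 657 ≥ 645; Total monthly debts = (95 + 2,125 + 360 + 405 + 1,275) = 4,260. DTI: 4,260 ÷ 8,700 = 49%, within the 50% cap
LTV: 357,800 ÷ 472,500 = 75.7%, within 95% cap
Row: 657 falls in 645–692. Column: 75.7% falls in 74.01–83%. Rate = 9.375%.

9.375%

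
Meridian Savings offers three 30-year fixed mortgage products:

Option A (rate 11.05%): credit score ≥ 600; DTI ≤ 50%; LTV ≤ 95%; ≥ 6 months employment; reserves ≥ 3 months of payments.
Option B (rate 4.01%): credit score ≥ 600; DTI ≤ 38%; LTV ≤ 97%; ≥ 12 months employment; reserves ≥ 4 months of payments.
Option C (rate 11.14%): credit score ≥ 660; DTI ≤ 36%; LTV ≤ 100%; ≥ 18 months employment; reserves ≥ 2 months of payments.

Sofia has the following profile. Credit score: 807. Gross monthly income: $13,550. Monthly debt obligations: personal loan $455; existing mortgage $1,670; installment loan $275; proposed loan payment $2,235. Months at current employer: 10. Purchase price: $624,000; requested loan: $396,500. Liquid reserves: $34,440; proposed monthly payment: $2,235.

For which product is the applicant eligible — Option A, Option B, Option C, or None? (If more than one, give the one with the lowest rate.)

Total debts = (455 + 1,670 + 275 + 2,235) = 4,635; DTI = 4,635/13,550 = 34.2%.
LTV = 396,500/624,000 = 63.5%.
Reserves = 34,440/2,235 = 15.4 months.
Option A: score 807 ≥ 600; DTI 34.2% ≤ 50%; LTV 63.5% ≤ 95%; employment 10 ≥ 6 mo; reserves 15.4 ≥ 3 mo → qualifies.
Option B: score 807 ≥ 600; DTI 34.2% ≤ 38%; LTV 63.5% ≤ 97%; employment 10 < 12 mo; reserves 15.4 ≥ 4 mo → does not qualify.
Option C: score 807 ≥ 660; DTI 34.2% ≤ 36%; LTV 63.5% ≤ 100%; employment 10 < 18 mo; reserves 15.4 ≥ 2 mo → does not qualify.

Option A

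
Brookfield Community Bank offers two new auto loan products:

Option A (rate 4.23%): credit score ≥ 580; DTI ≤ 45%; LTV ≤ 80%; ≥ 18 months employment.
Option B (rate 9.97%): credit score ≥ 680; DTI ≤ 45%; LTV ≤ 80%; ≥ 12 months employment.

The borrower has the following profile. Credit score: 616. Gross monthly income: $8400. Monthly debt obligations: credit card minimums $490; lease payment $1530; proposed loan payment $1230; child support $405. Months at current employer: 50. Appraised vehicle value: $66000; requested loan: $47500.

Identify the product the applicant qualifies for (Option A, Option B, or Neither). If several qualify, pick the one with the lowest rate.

Option A

Total debts = (490 + 1,530 + 1,230 + 405) = 3,655; DTI = 3,655/8,400 = 43.5%.
LTV = 47,500/66,000 = 72%.
Option A: score 616 ≥ 580; DTI 43.5% ≤ 45%; LTV 72% ≤ 80%; employment 50 ≥ 18 mo → qualifies.
Option B: score 616 < 680; DTI 43.5% ≤ 45%; LTV 72% ≤ 80%; employment 50 ≥ 12 mo → does not qualify.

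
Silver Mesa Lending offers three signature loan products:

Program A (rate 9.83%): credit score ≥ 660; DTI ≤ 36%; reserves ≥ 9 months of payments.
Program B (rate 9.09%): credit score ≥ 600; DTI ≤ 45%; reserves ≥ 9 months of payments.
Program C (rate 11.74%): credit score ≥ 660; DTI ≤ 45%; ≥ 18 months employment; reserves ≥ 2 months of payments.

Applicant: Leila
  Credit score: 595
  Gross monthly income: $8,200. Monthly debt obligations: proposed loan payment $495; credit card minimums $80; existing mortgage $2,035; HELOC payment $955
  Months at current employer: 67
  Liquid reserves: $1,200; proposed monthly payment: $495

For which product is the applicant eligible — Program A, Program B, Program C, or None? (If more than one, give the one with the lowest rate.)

None

Total debts = (495 + 80 + 2,035 + 955) = 3,565; DTI = 3,565/8,200 = 43.5%.
Reserves = 1,200/495 = 2.4 months.
Program A: score 595 < 660; DTI 43.5% > 36%; reserves 2.4 < 9 mo → does not qualify.
Program B: score 595 < 600; DTI 43.5% ≤ 45%; reserves 2.4 < 9 mo → does not qualify.
Program C: score 595 < 660; DTI 43.5% ≤ 45%; employment 67 ≥ 18 mo; reserves 2.4 ≥ 2 mo → does not qualify.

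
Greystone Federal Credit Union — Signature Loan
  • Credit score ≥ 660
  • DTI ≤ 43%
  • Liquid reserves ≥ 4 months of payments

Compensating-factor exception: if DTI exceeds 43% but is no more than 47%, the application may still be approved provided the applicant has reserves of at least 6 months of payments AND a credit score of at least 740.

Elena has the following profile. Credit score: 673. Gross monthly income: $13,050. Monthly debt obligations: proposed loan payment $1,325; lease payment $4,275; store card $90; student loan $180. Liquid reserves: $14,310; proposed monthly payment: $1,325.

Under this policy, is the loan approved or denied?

Denied

Credit score 673 ≥ 660 (meets base)
Total debts = (1,325 + 4,275 + 90 + 180) = 5,870. DTI = 5,870/13,050 = 45% > 43% — standard DTI limit exceeded.
Reserves: 14,310 ÷ 1,325 = 10.8 months (meets 4-month minimum)
45% falls in the override range (43%–47%), so the compensating-factor test applies.
Override check — reserves: 10.8 mo (ok); score: 673 (below 740).
Override conditions not both satisfied; exception does not apply.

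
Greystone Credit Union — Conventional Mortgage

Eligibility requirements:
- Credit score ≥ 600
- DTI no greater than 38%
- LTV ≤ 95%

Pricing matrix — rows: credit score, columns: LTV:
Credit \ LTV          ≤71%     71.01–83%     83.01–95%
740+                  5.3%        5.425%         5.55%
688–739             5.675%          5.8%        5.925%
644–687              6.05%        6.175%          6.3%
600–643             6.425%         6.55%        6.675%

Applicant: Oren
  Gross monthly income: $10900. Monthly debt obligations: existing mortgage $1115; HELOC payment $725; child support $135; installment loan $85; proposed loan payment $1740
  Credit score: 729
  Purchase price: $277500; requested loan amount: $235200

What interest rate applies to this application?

Credit score 729 ≥ 600; Total monthly debts = (1,115 + 725 + 135 + 85 + 1,740) = 3,800. DTI: 3,800 ÷ 10,900 = 34.9%, within the 38% cap
LTV: 235,200 ÷ 277,500 = 84.8%, within 95% cap
Credit 729 → row 688–739; LTV 84.8% → column 83.01–95%. Grid cell → 5.925%.

5.925%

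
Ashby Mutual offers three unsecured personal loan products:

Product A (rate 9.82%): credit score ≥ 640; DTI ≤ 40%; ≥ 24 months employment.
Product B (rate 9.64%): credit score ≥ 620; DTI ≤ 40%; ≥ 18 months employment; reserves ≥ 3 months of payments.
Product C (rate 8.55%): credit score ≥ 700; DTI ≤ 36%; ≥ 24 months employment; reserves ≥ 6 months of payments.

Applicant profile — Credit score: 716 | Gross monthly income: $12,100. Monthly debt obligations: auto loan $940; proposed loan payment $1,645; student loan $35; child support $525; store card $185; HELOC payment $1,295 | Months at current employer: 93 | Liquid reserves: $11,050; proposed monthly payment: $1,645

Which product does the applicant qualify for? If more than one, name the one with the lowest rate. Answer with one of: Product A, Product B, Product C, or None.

Total debts = (940 + 1,645 + 35 + 525 + 185 + 1,295) = 4,625; DTI = 4,625/12,100 = 38.2%.
Reserves = 11,050/1,645 = 6.7 months.
Product A: score 716 ≥ 640; DTI 38.2% ≤ 40%; employment 93 ≥ 24 mo → qualifies.
Product B: score 716 ≥ 620; DTI 38.2% ≤ 40%; employment 93 ≥ 18 mo; reserves 6.7 ≥ 3 mo → qualifies.
Product C: score 716 ≥ 700; DTI 38.2% > 36%; employment 93 ≥ 24 mo; reserves 6.7 ≥ 6 mo → does not qualify.
Qualifying: Product A, Product B. Lowest rate is 9.64% → Product B.

Product B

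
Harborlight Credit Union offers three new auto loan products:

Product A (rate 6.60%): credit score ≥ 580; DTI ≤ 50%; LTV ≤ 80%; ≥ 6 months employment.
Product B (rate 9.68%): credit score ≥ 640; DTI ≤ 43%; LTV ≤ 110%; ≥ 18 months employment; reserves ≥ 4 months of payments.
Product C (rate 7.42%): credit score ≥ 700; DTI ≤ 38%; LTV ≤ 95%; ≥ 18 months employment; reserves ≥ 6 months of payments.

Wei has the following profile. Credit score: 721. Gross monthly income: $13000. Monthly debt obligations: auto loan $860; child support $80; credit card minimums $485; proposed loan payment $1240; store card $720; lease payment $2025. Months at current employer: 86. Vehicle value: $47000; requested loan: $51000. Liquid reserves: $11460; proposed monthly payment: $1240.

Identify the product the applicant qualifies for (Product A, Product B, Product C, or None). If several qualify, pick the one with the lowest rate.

Total debts = (860 + 80 + 485 + 1,240 + 720 + 2,025) = 5,410; DTI = 5,410/13,000 = 41.6%.
LTV = 51,000/47,000 = 108.5%.
Reserves = 11,460/1,240 = 9.2 months.
Product A: score 721 ≥ 580; DTI 41.6% ≤ 50%; LTV 108.5% > 80%; employment 86 ≥ 6 mo → does not qualify.
Product B: score 721 ≥ 640; DTI 41.6% ≤ 43%; LTV 108.5% ≤ 110%; employment 86 ≥ 18 mo; reserves 9.2 ≥ 4 mo → qualifies.
Product C: score 721 ≥ 700; DTI 41.6% > 38%; LTV 108.5% > 95%; employment 86 ≥ 18 mo; reserves 9.2 ≥ 6 mo → does not qualify.

Product B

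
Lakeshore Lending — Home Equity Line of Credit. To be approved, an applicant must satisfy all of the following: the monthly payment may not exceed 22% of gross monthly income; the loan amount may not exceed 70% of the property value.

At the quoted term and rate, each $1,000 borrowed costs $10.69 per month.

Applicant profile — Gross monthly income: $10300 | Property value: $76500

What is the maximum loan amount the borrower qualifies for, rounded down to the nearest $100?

Payment cap: 22% × $10,300 = $2,266/month.
At $10.69 per $1,000, that supports 2,266/10.69 × 1,000 ≈ $211,973 → $211,900.
LTV cap: 70% × $76,500 = $53,550 → $53,500.
Binding constraint: loan-to-value.

$53,500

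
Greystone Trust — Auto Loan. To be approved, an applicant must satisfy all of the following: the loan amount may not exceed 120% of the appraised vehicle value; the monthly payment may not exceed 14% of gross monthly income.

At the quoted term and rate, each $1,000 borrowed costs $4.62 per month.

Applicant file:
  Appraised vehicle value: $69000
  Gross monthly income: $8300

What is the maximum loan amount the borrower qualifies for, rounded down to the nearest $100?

$82,800

Payment cap: 14% × $8,300 = $1,162/month.
At $4.62 per $1,000, that supports 1,162/4.62 × 1,000 ≈ $251,515 → $251,500.
LTV cap: 120% × $69,000 = $82,800 → $82,800.
Binding constraint: loan-to-value.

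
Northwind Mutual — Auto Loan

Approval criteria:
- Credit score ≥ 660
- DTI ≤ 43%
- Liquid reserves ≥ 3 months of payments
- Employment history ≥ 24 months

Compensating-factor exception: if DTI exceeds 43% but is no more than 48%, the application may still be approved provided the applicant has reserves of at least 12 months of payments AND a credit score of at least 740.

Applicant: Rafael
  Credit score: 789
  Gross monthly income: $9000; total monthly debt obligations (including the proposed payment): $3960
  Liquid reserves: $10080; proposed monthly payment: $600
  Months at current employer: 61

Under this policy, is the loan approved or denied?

Approved

Credit score 789 ≥ 660 (meets base)
DTI: 3,960 ÷ 9,000 = 44%, over the 43% base limit.
Liquid reserves cover 10,080/600 = 16.8 months — ≥ 3 required
Employment 61 ≥ 24 months
44% falls in the override range (43%–48%), so the compensating-factor test applies.
Reserves 16.8 ≥ 12 months; credit score 789 ≥ 740.
Both override conditions satisfied; DTI exception granted.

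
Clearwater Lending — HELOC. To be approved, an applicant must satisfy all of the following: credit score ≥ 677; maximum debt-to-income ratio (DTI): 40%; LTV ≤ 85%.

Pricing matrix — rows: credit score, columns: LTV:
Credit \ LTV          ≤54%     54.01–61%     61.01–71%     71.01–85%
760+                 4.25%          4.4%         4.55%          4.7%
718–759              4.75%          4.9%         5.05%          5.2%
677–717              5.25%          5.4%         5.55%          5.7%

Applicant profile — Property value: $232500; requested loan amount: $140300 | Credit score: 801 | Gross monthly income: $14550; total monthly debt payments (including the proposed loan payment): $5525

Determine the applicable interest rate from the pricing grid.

Credit score 801 ≥ 677; DTI: 5,525 ÷ 14,550 = 38%, within the 40% cap
LTV: 140,300 ÷ 232,500 = 60.3%, within 85% cap
Score 801 is in the 760+ band; LTV 60.3% is in the 54.01–61% band → 4.4%.

4.4%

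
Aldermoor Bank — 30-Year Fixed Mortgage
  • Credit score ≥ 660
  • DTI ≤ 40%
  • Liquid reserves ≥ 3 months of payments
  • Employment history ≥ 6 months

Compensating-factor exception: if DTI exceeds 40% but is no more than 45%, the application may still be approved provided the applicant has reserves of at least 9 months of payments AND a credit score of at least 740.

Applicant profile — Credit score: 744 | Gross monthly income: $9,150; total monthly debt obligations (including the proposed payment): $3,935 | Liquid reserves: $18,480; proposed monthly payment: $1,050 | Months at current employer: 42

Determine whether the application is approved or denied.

Credit score 744 ≥ 660 (meets base)
DTI: 3,935 ÷ 9,150 = 43%, over the 40% base limit.
Reserves: 18,480 ÷ 1,050 = 17.6 months (meets 3-month minimum)
Employment 42 ≥ 6 months
43% falls in the override range (40%–45%), so the compensating-factor test applies.
Override check — reserves: 17.6 mo (ok); score: 744 (ok).
Both compensating conditions met → exception applies.

Approved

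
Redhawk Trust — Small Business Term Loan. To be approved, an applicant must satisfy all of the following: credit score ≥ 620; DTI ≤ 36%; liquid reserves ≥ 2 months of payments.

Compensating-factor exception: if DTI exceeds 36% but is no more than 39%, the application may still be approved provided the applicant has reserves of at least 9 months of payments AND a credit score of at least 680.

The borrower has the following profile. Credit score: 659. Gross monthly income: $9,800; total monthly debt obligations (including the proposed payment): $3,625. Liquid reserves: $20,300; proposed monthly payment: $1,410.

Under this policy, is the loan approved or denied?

Denied

Credit score 659 ≥ 620 (meets base)
DTI: 3,625 ÷ 9,800 = 37%, over the 36% base limit.
Reserves = 20,300/1,410 = 14.4 months ≥ 2
DTI 37% is within the 36%–39% exception band; checking compensating factors.
Override check — reserves: 14.4 mo (ok); score: 659 (below 680).
Compensating-factor requirement not fully met.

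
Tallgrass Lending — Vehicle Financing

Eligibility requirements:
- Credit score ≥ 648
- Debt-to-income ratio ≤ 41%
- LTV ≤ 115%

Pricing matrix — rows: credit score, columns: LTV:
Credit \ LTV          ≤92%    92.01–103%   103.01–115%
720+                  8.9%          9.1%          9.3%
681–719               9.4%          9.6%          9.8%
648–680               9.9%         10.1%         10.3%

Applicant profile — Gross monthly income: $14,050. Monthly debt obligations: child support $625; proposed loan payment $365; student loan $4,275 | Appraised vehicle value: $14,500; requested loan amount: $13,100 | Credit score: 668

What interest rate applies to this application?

Credit score 668 ≥ 648; Total monthly debts = (625 + 365 + 4,275) = 5,265. DTI: 5,265 ÷ 14,050 = 37.5%, within the 41% cap
Loan-to-value = 13,100/14,500 = 90.3% — pass (115% max)
Score 668 is in the 648–680 band; LTV 90.3% is in the ≤92% band → 9.9%.

9.9%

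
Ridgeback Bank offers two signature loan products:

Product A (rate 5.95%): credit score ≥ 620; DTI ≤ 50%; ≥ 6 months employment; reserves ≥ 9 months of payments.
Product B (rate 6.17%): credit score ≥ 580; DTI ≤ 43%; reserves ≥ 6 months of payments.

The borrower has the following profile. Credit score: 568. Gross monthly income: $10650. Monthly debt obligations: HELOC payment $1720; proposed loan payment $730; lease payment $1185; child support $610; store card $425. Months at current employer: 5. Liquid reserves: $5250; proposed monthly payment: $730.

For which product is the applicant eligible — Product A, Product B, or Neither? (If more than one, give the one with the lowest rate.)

Neither

Total debts = (1,720 + 730 + 1,185 + 610 + 425) = 4,670; DTI = 4,670/10,650 = 43.8%.
Reserves = 5,250/730 = 7.2 months.
Product A: score 568 < 620; DTI 43.8% ≤ 50%; employment 5 < 6 mo; reserves 7.2 < 9 mo → does not qualify.
Product B: score 568 < 580; DTI 43.8% > 43%; reserves 7.2 ≥ 6 mo → does not qualify.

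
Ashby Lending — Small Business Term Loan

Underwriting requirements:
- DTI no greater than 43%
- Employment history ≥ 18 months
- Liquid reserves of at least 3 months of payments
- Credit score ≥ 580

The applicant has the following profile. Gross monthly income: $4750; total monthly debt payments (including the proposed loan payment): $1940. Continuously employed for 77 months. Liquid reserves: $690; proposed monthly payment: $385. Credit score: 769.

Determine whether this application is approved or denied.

DTI: 1,940 ÷ 4,750 = 40.8%, within the 43% cap
Employment 77 ≥ 18 months
Reserves: 690 ÷ 385 = 1.8 months (below 3-month minimum)
Credit score 769 ≥ 580 (meets)
Fails on reserves.

Denied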